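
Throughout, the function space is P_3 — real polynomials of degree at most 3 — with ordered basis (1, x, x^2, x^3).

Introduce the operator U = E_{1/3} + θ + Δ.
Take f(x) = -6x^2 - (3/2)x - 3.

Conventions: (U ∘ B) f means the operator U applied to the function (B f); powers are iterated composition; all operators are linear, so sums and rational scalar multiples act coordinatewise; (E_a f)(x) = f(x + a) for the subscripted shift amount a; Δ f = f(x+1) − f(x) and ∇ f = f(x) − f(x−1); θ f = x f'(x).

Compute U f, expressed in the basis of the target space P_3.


the result is g(x) = -18x^2 - 19x - 35/3

E_{1/3} f = -6x^2 - (11/2)x - 25/6
θ f = -12x^2 - (3/2)x
Δ f = -12x - 15/2
(E_{1/3} + θ + Δ) f = -18x^2 - 19x - 35/3


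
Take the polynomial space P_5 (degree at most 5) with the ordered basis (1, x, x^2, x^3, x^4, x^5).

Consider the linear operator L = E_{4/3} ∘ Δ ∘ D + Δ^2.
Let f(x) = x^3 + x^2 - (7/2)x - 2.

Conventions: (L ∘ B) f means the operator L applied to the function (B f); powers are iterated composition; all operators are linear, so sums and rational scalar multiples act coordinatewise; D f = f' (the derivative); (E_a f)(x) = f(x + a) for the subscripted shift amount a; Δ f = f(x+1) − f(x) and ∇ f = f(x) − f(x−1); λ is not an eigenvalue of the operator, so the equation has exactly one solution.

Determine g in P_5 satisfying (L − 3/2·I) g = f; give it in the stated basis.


the image equals g(x) = -(2/3)x^3 - (2/3)x^2 - 3x - 8

write g with unknown coordinates in the stated basis and equate coefficients in (L − 3/2·I) g = f
solving from the highest basis element down gives g = -(2/3)x^3 - (2/3)x^2 - 3x - 8
check: L g = -8x - 14
so L g − 3/2·g = x^3 + x^2 - (7/2)x - 2 = f ✓


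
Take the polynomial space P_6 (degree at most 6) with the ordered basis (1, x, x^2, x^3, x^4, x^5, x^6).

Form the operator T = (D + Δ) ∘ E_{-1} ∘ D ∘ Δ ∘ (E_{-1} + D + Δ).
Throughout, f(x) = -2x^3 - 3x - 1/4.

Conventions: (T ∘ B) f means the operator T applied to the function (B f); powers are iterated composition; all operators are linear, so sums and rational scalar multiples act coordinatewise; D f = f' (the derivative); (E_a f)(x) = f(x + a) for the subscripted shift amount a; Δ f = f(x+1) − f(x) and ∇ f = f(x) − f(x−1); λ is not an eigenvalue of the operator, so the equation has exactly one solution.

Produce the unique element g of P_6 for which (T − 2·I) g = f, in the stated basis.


the image equals g(x) = x^3 + (3/2)x + 49/8

write g with unknown coordinates in the stated basis and equate coefficients in (T − 2·I) g = f
solving from the highest basis element down gives g = x^3 + (3/2)x + 49/8
check: T g = 12
so T g − 2·g = -2x^3 - 3x - 1/4 = f ✓


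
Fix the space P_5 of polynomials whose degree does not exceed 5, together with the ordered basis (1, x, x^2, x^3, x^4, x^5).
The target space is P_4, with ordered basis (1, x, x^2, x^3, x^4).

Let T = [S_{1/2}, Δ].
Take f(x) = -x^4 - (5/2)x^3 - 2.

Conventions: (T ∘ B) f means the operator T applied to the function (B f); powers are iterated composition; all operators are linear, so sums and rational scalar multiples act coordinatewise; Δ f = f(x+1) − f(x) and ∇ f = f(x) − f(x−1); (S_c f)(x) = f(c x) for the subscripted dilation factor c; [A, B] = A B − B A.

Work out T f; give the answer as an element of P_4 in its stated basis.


the image equals g(x) = -(1/4)x^3 - (33/16)x^2 - (73/16)x - 25/8

Δ f = -4x^3 - (27/2)x^2 - (23/2)x - 7/2
S_{1/2} Δ f = -(1/2)x^3 - (27/8)x^2 - (23/4)x - 7/2
S_{1/2} f = -(1/16)x^4 - (5/16)x^3 - 2
Δ S_{1/2} f = -(1/4)x^3 - (21/16)x^2 - (19/16)x - 3/8
[S_{1/2}, Δ] f = -(1/4)x^3 - (33/16)x^2 - (73/16)x - 25/8


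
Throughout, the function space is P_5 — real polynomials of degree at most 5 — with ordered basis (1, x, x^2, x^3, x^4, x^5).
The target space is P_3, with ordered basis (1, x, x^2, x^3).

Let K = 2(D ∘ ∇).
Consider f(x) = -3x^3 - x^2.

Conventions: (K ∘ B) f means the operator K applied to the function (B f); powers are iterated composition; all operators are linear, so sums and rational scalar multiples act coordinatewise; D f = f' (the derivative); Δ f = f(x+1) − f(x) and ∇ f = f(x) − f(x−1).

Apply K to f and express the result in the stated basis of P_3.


∇ f = -9x^2 + 7x - 2
D ∇ f = -18x + 7
(2(D ∘ ∇)) f = -36x + 14

the image equals g(x) = -36x + 14


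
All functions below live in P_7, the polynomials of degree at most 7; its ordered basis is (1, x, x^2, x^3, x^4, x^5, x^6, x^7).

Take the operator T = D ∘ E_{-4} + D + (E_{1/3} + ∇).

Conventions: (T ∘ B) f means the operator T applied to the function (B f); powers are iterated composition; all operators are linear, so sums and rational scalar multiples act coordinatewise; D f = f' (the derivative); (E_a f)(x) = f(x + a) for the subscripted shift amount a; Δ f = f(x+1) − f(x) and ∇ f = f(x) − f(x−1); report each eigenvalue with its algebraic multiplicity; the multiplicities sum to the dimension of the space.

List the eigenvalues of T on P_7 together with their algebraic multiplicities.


image of 1: 1
image of x: x + 10/3
image of x^2: x^2 + (20/3)x - 80/9
image of x^3: x^3 + 10x^2 - (80/3)x + 1324/27
image of x^4: x^4 + (40/3)x^3 - (160/3)x^2 + (5296/27)x - 20816/81
image of x^5: x^5 + (50/3)x^4 - (800/9)x^3 + (13240/27)x^2 - (104080/81)x + 311284/243
image of x^6: x^6 + 20x^5 - (400/3)x^4 + (26480/27)x^3 - (104080/27)x^2 + (622568/81)x - 4479704/729
image of x^7: x^7 + (70/3)x^6 - (560/3)x^5 + (46340/27)x^4 - (728560/81)x^3 + (2178988/81)x^2 - (31357928/729)x + 62707852/2187
the matrix is upper triangular; its diagonal is (1, 1, 1, 1, 1, 1, 1, 1)
for a triangular matrix the eigenvalues are the diagonal entries, with algebraic multiplicity their repetition count

λ = 1 (multiplicity 8)


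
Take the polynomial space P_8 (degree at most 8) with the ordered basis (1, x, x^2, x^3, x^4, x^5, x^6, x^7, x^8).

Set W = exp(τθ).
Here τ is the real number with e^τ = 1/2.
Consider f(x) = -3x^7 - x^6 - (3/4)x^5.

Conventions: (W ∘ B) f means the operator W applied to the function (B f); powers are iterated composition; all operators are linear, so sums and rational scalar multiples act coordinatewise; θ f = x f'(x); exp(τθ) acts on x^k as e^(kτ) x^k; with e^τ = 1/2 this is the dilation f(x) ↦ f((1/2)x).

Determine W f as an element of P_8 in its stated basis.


exp(τθ) x^k = e^(kτ) x^k; with e^τ = 1/2 this sends x^k to (1/2)^k x^k
x^5 ↦ 1/32 x^5
x^6 ↦ 1/64 x^6
x^7 ↦ 1/128 x^7
applying this coordinatewise to f: exp(τθ) f = -(3/128)x^7 - (1/64)x^6 - (3/128)x^5

the image equals g(x) = -(3/128)x^7 - (1/64)x^6 - (3/128)x^5


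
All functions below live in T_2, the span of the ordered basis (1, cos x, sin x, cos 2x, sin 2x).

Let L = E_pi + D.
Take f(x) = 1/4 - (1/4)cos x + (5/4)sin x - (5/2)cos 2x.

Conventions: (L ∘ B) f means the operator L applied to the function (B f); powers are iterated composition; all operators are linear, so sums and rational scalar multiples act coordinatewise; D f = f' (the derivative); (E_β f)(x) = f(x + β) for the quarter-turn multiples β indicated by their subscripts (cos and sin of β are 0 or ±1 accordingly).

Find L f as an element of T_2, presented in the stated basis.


E_pi f = 1/4 + (1/4)cos x - (5/4)sin x - (5/2)cos 2x
D f = (5/4)cos x + (1/4)sin x + 5sin 2x
(E_pi + D) f = 1/4 + (3/2)cos x - sin x - (5/2)cos 2x + 5sin 2x

g(x) = 1/4 + (3/2)cos x - sin x - (5/2)cos 2x + 5sin 2x


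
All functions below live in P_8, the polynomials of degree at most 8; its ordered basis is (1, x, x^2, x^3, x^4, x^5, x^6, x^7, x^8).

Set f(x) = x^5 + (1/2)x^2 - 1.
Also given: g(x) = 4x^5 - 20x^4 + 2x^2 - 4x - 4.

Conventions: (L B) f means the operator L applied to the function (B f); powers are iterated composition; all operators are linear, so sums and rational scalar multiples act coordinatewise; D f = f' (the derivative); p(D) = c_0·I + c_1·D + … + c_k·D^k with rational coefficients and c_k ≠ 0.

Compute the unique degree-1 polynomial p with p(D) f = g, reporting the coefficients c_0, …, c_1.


c_0 = 4, c_1 = -4

D^0 f = x^5 + (1/2)x^2 - 1
D^1 f = 5x^4 + x
matching coefficients of g against c_0 f + c_1 Df + … from the top degree down determines the c_i
solution: c_0 = 4, c_1 = -4


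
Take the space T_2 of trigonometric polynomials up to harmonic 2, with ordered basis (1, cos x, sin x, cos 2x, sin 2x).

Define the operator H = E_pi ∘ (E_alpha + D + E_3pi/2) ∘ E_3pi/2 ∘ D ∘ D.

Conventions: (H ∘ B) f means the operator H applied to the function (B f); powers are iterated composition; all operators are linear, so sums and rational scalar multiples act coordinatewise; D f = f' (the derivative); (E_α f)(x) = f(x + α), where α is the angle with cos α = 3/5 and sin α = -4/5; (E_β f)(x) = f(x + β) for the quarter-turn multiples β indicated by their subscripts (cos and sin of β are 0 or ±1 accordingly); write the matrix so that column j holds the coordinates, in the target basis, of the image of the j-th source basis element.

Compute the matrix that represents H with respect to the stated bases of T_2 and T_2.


image of 1: 0
image of cos x: -(4/5)cos x + (3/5)sin x
image of sin x: -(3/5)cos x - (4/5)sin x
image of cos 2x: -(128/25)cos 2x - (104/25)sin 2x
image of sin 2x: (104/25)cos 2x - (128/25)sin 2x
each image's coordinates form column j of the matrix

the matrix is [[0, 0, 0, 0, 0]; [0, -4/5, -3/5, 0, 0]; [0, 3/5, -4/5, 0, 0]; [0, 0, 0, -128/25, 104/25]; [0, 0, 0, -104/25, -128/25]] (rows listed top to bottom)


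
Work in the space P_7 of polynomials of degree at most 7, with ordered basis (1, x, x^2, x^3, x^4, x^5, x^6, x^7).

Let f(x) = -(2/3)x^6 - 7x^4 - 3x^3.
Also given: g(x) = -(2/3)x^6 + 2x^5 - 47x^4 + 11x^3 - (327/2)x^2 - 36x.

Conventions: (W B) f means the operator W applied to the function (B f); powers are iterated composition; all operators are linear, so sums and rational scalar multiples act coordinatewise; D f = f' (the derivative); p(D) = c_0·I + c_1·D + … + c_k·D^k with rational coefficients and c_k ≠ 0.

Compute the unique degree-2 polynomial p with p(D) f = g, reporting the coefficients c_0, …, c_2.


D^0 f = -(2/3)x^6 - 7x^4 - 3x^3
D^1 f = -4x^5 - 28x^3 - 9x^2
D^2 f = -20x^4 - 84x^2 - 18x
matching coefficients of g against c_0 f + c_1 Df + … from the top degree down determines the c_i
solution: c_0 = 1, c_1 = -1/2, c_2 = 2

p(D) = I − (1/2)·D + 2·D^2, i.e. c_0 = 1, c_1 = -1/2, c_2 = 2


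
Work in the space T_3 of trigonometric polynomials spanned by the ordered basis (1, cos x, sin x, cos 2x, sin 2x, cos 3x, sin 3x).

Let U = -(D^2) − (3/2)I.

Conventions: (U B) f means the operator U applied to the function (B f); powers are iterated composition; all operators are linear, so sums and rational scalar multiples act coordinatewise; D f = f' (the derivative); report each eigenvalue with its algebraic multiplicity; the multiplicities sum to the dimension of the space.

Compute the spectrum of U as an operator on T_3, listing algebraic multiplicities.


λ = -3/2 (multiplicity 1), λ = -1/2 (multiplicity 2), λ = 5/2 (multiplicity 2), λ = 15/2 (multiplicity 2)

image of 1: -3/2
image of cos x: -(1/2)cos x
image of sin x: -(1/2)sin x
image of cos 2x: (5/2)cos 2x
image of sin 2x: (5/2)sin 2x
image of cos 3x: (15/2)cos 3x
image of sin 3x: (15/2)sin 3x
the matrix is diagonal; its diagonal is (-3/2, -1/2, -1/2, 5/2, 5/2, 15/2, 15/2)
for a triangular matrix the eigenvalues are the diagonal entries, with algebraic multiplicity their repetition count


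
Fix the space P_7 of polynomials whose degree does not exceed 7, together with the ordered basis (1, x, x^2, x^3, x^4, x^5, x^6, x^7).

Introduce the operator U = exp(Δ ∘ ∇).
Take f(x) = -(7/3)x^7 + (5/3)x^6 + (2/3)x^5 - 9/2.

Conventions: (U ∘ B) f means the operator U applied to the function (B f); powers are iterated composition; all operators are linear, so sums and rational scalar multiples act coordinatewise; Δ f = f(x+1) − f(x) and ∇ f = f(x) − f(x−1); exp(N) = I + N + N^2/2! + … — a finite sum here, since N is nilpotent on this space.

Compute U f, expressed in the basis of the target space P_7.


order-1 term: -98x^5 + 50x^4 - 150x^3 + 50x^2 - 26x + 10/3
order-2 term: -980x^3 + 300x^2 - 940x + 100
order-3 term: -1960x + 200
the series for exp(Δ ∘ ∇) f terminates at order 3
exp(Δ ∘ ∇) f = -(7/3)x^7 + (5/3)x^6 - (292/3)x^5 + 50x^4 - 1130x^3 + 350x^2 - 2926x + 1793/6

g(x) = -(7/3)x^7 + (5/3)x^6 - (292/3)x^5 + 50x^4 - 1130x^3 + 350x^2 - 2926x + 1793/6


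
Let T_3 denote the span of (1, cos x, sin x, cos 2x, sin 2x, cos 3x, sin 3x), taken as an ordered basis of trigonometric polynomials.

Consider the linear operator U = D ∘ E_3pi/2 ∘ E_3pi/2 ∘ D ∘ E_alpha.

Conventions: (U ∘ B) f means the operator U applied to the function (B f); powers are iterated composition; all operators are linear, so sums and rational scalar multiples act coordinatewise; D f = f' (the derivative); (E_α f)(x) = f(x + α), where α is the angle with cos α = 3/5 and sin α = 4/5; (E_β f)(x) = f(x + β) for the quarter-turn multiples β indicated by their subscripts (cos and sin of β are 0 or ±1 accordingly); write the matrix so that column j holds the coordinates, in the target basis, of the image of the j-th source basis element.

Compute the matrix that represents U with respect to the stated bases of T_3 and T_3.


image of 1: 0
image of cos x: (3/5)cos x - (4/5)sin x
image of sin x: (4/5)cos x + (3/5)sin x
image of cos 2x: (28/25)cos 2x + (96/25)sin 2x
image of sin 2x: -(96/25)cos 2x + (28/25)sin 2x
image of cos 3x: -(1053/125)cos 3x - (396/125)sin 3x
image of sin 3x: (396/125)cos 3x - (1053/125)sin 3x
each image's coordinates form column j of the matrix

the matrix is [[0, 0, 0, 0, 0, 0, 0]; [0, 3/5, 4/5, 0, 0, 0, 0]; [0, -4/5, 3/5, 0, 0, 0, 0]; [0, 0, 0, 28/25, -96/25, 0, 0]; [0, 0, 0, 96/25, 28/25, 0, 0]; [0, 0, 0, 0, 0, -1053/125, 396/125]; [0, 0, 0, 0, 0, -396/125, -1053/125]] (rows listed top to bottom)


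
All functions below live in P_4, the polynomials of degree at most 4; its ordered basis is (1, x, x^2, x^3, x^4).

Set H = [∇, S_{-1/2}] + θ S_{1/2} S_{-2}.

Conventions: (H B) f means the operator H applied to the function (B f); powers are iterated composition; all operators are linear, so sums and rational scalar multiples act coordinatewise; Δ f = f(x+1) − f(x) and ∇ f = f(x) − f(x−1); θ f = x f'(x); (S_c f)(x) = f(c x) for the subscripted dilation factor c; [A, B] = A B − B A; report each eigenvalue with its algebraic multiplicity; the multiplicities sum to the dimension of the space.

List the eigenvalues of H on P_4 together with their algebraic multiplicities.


image of 1: 0
image of x: -x - 3/2
image of x^2: 2x^2 + (3/2)x + 3/4
image of x^3: -3x^3 - (9/8)x^2 - (9/8)x - 9/8
image of x^4: 4x^4 + (3/4)x^3 + (9/8)x^2 + (9/4)x + 15/16
the matrix is upper triangular; its diagonal is (0, -1, 2, -3, 4)
for a triangular matrix the eigenvalues are the diagonal entries, with algebraic multiplicity their repetition count

λ = -3 (multiplicity 1), λ = -1 (multiplicity 1), λ = 0 (multiplicity 1), λ = 2 (multiplicity 1), λ = 4 (multiplicity 1)


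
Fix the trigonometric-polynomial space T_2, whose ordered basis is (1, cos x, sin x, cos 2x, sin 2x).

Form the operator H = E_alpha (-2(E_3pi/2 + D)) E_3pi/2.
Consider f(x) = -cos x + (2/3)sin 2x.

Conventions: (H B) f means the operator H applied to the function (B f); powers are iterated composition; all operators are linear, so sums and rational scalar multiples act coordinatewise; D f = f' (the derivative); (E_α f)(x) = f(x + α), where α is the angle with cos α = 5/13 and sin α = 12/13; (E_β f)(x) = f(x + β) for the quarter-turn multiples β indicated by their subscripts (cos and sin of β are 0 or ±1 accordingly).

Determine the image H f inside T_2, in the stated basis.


E_3pi/2 f = -sin x - (2/3)sin 2x
E_3pi/2 E_3pi/2 f = cos x + (2/3)sin 2x
D E_3pi/2 f = -cos x - (4/3)cos 2x
(E_3pi/2 + D) E_3pi/2 f = -(4/3)cos 2x + (2/3)sin 2x
(-2(E_3pi/2 + D)) E_3pi/2 f = (8/3)cos 2x - (4/3)sin 2x
E_alpha (-2(E_3pi/2 + D)) E_3pi/2 f = -(1432/507)cos 2x - (484/507)sin 2x

the image equals g(x) = -(1432/507)cos 2x - (484/507)sin 2x


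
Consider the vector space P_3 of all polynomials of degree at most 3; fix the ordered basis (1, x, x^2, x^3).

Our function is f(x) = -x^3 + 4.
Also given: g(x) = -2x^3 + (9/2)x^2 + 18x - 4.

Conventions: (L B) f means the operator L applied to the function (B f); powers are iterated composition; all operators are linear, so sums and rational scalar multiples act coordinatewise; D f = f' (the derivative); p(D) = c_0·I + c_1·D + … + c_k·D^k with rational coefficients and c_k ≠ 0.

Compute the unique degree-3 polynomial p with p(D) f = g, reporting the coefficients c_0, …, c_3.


D^0 f = -x^3 + 4
D^1 f = -3x^2
D^2 f = -6x
D^3 f = -6
matching coefficients of g against c_0 f + c_1 Df + … from the top degree down determines the c_i
solution: c_0 = 2, c_1 = -3/2, c_2 = -3, c_3 = 2

p(D) = 2·I − (3/2)·D − 3·D^2 + 2·D^3, i.e. c_0 = 2, c_1 = -3/2, c_2 = -3, c_3 = 2


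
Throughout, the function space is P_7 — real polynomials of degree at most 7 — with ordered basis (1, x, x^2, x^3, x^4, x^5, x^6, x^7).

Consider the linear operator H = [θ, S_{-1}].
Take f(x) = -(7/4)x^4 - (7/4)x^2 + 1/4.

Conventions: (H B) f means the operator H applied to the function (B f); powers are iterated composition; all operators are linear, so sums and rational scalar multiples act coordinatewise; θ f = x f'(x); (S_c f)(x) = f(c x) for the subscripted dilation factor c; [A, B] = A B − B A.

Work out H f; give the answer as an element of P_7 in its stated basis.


the result is g(x) = 0

S_{-1} f = -(7/4)x^4 - (7/4)x^2 + 1/4
θ S_{-1} f = -7x^4 - (7/2)x^2
θ f = -7x^4 - (7/2)x^2
S_{-1} θ f = -7x^4 - (7/2)x^2
[θ, S_{-1}] f = 0


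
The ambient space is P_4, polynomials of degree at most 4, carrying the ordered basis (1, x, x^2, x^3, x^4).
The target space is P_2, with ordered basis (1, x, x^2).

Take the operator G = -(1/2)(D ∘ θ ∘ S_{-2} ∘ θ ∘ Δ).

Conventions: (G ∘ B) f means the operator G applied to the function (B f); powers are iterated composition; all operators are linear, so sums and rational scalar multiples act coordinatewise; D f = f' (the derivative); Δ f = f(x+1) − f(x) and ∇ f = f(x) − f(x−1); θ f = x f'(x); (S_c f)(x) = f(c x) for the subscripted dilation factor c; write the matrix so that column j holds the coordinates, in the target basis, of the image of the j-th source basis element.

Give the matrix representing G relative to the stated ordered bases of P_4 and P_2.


the matrix is [[0, 0, 2, 3, 4]; [0, 0, 0, -48, -96]; [0, 0, 0, 0, 432]] (rows listed top to bottom)

image of 1: 0
image of x: 0
image of x^2: 2
image of x^3: -48x + 3
image of x^4: 432x^2 - 96x + 4
each image's coordinates form column j of the matrix


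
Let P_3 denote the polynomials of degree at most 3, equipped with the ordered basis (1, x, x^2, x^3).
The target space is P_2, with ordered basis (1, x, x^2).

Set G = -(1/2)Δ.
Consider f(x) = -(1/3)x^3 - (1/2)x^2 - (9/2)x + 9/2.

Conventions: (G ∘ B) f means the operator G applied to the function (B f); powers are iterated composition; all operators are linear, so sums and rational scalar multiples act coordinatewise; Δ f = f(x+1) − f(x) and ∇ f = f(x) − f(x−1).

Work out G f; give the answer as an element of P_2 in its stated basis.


the image equals g(x) = (1/2)x^2 + x + 8/3

Δ f = -x^2 - 2x - 16/3
(-(1/2)Δ) f = (1/2)x^2 + x + 8/3


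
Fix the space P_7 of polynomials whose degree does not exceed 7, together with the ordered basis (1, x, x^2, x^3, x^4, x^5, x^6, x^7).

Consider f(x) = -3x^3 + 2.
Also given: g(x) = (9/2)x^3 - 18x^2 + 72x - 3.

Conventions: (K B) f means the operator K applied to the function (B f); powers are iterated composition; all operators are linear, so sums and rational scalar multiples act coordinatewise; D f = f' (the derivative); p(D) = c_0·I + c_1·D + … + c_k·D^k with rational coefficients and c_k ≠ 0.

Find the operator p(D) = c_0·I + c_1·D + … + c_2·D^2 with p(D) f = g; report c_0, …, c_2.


D^0 f = -3x^3 + 2
D^1 f = -9x^2
D^2 f = -18x
matching coefficients of g against c_0 f + c_1 Df + … from the top degree down determines the c_i
solution: c_0 = -3/2, c_1 = 2, c_2 = -4

p(D) = -(3/2)·I + 2·D − 4·D^2, i.e. c_0 = -3/2, c_1 = 2, c_2 = -4


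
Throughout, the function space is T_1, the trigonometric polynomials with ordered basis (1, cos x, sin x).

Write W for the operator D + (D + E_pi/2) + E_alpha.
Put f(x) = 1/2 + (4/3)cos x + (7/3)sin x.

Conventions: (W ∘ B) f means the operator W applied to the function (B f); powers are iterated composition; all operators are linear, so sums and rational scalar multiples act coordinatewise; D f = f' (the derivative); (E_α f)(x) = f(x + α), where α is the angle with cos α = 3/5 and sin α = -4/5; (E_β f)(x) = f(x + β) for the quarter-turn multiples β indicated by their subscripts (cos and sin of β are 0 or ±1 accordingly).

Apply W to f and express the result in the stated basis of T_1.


D f = (7/3)cos x - (4/3)sin x
D f = (7/3)cos x - (4/3)sin x
E_pi/2 f = 1/2 + (7/3)cos x - (4/3)sin x
(D + E_pi/2) f = 1/2 + (14/3)cos x - (8/3)sin x
E_alpha f = 1/2 - (16/15)cos x + (37/15)sin x
(D + (D + E_pi/2) + E_alpha) f = 1 + (89/15)cos x - (23/15)sin x

g(x) = 1 + (89/15)cos x - (23/15)sin x


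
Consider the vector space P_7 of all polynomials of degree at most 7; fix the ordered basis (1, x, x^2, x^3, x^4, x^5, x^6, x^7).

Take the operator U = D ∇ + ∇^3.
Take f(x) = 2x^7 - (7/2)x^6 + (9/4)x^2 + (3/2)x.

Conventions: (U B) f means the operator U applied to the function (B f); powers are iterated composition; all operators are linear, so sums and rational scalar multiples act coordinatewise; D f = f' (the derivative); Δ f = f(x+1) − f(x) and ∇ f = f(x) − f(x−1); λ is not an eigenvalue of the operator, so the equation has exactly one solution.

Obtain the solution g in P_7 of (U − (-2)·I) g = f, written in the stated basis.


write g with unknown coordinates in the stated basis and equate coefficients in (U − (-2)·I) g = f
solving from the highest basis element down gives g = x^7 - (7/4)x^6 - 21x^5 - (105/4)x^4 + (1645/2)x^3 - (11751/8)x^2 - 1359x - 233/8
check: U g = 42x^5 + (105/2)x^4 - 1645x^3 + 2940x^2 + (5439/2)x + 233/4
so U g − (-2)·g = 2x^7 - (7/2)x^6 + (9/4)x^2 + (3/2)x = f ✓

the result is g(x) = x^7 - (7/4)x^6 - 21x^5 - (105/4)x^4 + (1645/2)x^3 - (11751/8)x^2 - 1359x - 233/8


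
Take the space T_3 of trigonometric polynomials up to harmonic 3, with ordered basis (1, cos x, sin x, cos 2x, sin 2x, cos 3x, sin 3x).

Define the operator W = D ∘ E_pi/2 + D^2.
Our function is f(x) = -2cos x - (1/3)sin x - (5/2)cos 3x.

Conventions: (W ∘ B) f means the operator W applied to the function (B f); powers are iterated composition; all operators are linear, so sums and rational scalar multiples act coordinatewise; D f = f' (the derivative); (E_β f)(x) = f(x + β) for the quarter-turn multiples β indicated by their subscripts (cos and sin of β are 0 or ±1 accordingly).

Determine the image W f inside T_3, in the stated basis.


E_pi/2 f = -(1/3)cos x + 2sin x - (5/2)sin 3x
D E_pi/2 f = 2cos x + (1/3)sin x - (15/2)cos 3x
D f = -(1/3)cos x + 2sin x + (15/2)sin 3x
D D f = 2cos x + (1/3)sin x + (45/2)cos 3x
(D ∘ E_pi/2 + D^2) f = 4cos x + (2/3)sin x + 15cos 3x

the image equals g(x) = 4cos x + (2/3)sin x + 15cos 3x


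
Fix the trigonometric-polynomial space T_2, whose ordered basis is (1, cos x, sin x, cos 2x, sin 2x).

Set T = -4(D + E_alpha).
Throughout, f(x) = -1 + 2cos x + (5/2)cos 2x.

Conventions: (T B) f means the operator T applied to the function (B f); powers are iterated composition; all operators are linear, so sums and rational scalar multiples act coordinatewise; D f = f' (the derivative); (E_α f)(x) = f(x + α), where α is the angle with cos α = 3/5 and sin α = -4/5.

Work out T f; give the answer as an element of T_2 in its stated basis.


D f = -2sin x - 5sin 2x
E_alpha f = -1 + (6/5)cos x + (8/5)sin x - (7/10)cos 2x + (12/5)sin 2x
(D + E_alpha) f = -1 + (6/5)cos x - (2/5)sin x - (7/10)cos 2x - (13/5)sin 2x
(-4(D + E_alpha)) f = 4 - (24/5)cos x + (8/5)sin x + (14/5)cos 2x + (52/5)sin 2x

the image equals g(x) = 4 - (24/5)cos x + (8/5)sin x + (14/5)cos 2x + (52/5)sin 2x


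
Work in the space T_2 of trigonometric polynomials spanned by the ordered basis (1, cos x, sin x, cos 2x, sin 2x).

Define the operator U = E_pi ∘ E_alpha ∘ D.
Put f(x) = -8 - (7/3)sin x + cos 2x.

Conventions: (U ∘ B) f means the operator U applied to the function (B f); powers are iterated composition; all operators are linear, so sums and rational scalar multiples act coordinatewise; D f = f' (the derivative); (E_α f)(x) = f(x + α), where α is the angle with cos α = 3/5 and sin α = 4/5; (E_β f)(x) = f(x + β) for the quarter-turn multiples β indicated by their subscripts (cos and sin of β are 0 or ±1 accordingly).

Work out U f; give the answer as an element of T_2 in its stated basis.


g(x) = (7/5)cos x - (28/15)sin x - (48/25)cos 2x + (14/25)sin 2x

D f = -(7/3)cos x - 2sin 2x
E_alpha D f = -(7/5)cos x + (28/15)sin x - (48/25)cos 2x + (14/25)sin 2x
E_pi E_alpha D f = (7/5)cos x - (28/15)sin x - (48/25)cos 2x + (14/25)sin 2x


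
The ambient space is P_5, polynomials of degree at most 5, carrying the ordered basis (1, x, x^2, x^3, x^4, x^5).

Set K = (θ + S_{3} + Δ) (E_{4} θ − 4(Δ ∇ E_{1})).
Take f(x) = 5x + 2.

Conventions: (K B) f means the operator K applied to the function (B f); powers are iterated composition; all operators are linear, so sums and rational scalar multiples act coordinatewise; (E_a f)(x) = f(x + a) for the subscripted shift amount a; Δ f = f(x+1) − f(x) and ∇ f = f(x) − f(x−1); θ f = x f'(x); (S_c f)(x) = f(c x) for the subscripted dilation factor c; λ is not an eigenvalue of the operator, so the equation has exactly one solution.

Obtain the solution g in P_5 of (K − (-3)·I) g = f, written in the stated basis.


write g with unknown coordinates in the stated basis and equate coefficients in (K − (-3)·I) g = f
solving from the highest basis element down gives g = (5/7)x - 11/21
check: K g = (20/7)x + 25/7
so K g − (-3)·g = 5x + 2 = f ✓

the result is g(x) = (5/7)x - 11/21


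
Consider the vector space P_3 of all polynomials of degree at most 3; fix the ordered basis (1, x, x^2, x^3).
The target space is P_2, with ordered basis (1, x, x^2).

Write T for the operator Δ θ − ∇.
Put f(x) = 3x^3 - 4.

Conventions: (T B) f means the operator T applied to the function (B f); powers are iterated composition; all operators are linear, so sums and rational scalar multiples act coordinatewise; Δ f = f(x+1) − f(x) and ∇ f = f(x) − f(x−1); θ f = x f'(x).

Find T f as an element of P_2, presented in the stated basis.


θ f = 9x^3
Δ θ f = 27x^2 + 27x + 9
∇ f = 9x^2 - 9x + 3
(-∇) f = -9x^2 + 9x - 3
(Δ θ − ∇) f = 18x^2 + 36x + 6

the result is g(x) = 18x^2 + 36x + 6


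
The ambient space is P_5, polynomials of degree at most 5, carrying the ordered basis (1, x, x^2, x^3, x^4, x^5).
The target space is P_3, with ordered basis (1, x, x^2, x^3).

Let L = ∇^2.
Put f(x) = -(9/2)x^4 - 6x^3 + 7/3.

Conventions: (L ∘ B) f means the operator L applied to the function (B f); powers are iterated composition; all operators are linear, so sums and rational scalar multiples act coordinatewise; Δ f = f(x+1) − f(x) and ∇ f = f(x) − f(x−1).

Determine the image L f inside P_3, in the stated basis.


the image equals g(x) = -54x^2 + 72x - 27

∇ f = -18x^3 + 9x^2 - 3/2
∇ ∇ f = -54x^2 + 72x - 27


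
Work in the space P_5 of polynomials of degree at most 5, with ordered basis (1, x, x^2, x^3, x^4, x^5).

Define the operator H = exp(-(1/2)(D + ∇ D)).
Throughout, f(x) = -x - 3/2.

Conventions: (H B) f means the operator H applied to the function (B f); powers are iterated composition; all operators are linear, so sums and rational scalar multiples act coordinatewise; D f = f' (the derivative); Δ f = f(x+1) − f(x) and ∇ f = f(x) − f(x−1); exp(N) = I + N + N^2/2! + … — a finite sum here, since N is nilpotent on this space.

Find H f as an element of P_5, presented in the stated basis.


order-1 term: 1/2
the series for exp(-(1/2)(D + ∇ D)) f terminates at order 1
exp(-(1/2)(D + ∇ D)) f = -x - 1

g(x) = -x - 1


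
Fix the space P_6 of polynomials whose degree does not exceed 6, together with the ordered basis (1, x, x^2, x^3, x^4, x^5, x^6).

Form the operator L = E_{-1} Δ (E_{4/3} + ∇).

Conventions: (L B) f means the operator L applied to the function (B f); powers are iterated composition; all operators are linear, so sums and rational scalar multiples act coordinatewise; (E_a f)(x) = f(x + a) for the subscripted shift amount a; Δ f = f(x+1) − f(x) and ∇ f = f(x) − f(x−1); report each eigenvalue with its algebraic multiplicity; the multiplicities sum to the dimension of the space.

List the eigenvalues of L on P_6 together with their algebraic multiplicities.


λ = 0 (multiplicity 7)

image of 1: 0
image of x: 1
image of x^2: 2x + 11/3
image of x^3: 3x^2 + 11x - 11/3
image of x^4: 4x^3 + 22x^2 - (44/3)x + 463/27
image of x^5: 5x^4 + (110/3)x^3 - (110/3)x^2 + (2315/27)x - 2089/81
image of x^6: 6x^5 + 55x^4 - (220/3)x^3 + (2315/9)x^2 - (4178/27)x + 5477/81
the matrix is upper triangular; its diagonal is (0, 0, 0, 0, 0, 0, 0)
for a triangular matrix the eigenvalues are the diagonal entries, with algebraic multiplicity their repetition count


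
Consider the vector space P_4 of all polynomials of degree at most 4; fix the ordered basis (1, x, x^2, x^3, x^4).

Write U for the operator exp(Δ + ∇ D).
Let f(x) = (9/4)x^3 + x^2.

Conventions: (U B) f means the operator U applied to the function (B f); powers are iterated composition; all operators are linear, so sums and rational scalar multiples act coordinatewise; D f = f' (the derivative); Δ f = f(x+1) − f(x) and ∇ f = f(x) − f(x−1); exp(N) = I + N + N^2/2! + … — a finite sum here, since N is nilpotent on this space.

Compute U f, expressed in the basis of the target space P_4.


the image equals g(x) = (9/4)x^3 + (31/4)x^2 + 29x + 22

order-1 term: (27/4)x^2 + (89/4)x - 3/2
order-2 term: (27/4)x + 85/4
order-3 term: 9/4
the series for exp(Δ + ∇ D) f terminates at order 3
exp(Δ + ∇ D) f = (9/4)x^3 + (31/4)x^2 + 29x + 22


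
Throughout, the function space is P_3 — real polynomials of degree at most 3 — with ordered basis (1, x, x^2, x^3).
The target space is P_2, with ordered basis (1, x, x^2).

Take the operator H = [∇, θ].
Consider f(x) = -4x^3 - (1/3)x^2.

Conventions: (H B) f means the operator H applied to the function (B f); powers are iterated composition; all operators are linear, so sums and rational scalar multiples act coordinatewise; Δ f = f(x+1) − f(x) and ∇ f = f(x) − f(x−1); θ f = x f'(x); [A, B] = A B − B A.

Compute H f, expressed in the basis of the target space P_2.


θ f = -12x^3 - (2/3)x^2
∇ θ f = -36x^2 + (104/3)x - 34/3
∇ f = -12x^2 + (34/3)x - 11/3
θ ∇ f = -24x^2 + (34/3)x
[∇, θ] f = -12x^2 + (70/3)x - 34/3

g(x) = -12x^2 + (70/3)x - 34/3


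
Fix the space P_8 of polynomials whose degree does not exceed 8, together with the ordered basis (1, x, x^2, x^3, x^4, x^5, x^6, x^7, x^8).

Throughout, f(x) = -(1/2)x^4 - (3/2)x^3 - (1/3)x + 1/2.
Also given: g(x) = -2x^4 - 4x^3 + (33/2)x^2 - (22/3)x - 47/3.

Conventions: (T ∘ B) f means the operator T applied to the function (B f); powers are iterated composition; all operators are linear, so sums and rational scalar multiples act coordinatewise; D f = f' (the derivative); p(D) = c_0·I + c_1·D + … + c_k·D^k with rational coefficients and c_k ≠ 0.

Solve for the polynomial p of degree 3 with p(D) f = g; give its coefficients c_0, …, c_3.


p(D) = 4·I − D − 2·D^2 + 2·D^3, i.e. c_0 = 4, c_1 = -1, c_2 = -2, c_3 = 2

D^0 f = -(1/2)x^4 - (3/2)x^3 - (1/3)x + 1/2
D^1 f = -2x^3 - (9/2)x^2 - 1/3
D^2 f = -6x^2 - 9x
D^3 f = -12x - 9
matching coefficients of g against c_0 f + c_1 Df + … from the top degree down determines the c_i
solution: c_0 = 4, c_1 = -1, c_2 = -2, c_3 = 2


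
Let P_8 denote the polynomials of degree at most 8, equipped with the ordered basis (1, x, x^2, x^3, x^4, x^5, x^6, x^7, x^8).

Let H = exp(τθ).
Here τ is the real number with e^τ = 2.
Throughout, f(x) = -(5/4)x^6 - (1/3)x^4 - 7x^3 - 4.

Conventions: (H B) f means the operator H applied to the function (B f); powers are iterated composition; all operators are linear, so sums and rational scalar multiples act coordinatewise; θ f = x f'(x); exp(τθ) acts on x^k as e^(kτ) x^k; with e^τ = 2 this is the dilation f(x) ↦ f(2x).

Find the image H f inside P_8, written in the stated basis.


the result is g(x) = -80x^6 - (16/3)x^4 - 56x^3 - 4

exp(τθ) x^k = e^(kτ) x^k; with e^τ = 2 this sends x^k to 2^k x^k
x^3 ↦ 8 x^3
x^4 ↦ 16 x^4
x^6 ↦ 64 x^6
applying this coordinatewise to f: exp(τθ) f = -80x^6 - (16/3)x^4 - 56x^3 - 4


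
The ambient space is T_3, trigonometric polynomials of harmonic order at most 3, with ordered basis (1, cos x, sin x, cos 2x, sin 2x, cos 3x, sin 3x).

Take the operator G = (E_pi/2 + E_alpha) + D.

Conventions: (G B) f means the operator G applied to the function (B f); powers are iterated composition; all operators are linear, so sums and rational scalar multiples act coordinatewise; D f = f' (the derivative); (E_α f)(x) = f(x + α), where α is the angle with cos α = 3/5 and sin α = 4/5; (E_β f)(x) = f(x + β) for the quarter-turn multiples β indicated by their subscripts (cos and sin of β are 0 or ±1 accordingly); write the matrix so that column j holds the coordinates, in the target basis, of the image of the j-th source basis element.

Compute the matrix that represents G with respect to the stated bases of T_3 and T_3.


the matrix is [[2, 0, 0, 0, 0, 0, 0]; [0, 3/5, 14/5, 0, 0, 0, 0]; [0, -14/5, 3/5, 0, 0, 0, 0]; [0, 0, 0, -32/25, 74/25, 0, 0]; [0, 0, 0, -74/25, -32/25, 0, 0]; [0, 0, 0, 0, 0, -117/125, 294/125]; [0, 0, 0, 0, 0, -294/125, -117/125]] (rows listed top to bottom)

image of 1: 2
image of cos x: (3/5)cos x - (14/5)sin x
image of sin x: (14/5)cos x + (3/5)sin x
image of cos 2x: -(32/25)cos 2x - (74/25)sin 2x
image of sin 2x: (74/25)cos 2x - (32/25)sin 2x
image of cos 3x: -(117/125)cos 3x - (294/125)sin 3x
image of sin 3x: (294/125)cos 3x - (117/125)sin 3x
each image's coordinates form column j of the matrix


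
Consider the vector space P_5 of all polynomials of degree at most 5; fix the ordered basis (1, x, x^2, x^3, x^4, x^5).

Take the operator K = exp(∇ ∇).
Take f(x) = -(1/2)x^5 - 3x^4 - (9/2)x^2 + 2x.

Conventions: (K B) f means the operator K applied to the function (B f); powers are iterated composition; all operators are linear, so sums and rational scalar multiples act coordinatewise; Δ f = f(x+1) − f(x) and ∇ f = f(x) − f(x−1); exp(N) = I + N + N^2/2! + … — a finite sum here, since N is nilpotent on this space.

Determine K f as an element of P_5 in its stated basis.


the image equals g(x) = -(1/2)x^5 - 3x^4 - 10x^3 - (21/2)x^2 + 9x - 12

order-1 term: -10x^3 - 6x^2 + 37x - 36
order-2 term: -30x + 24
the series for exp(∇ ∇) f terminates at order 2
exp(∇ ∇) f = -(1/2)x^5 - 3x^4 - 10x^3 - (21/2)x^2 + 9x - 12


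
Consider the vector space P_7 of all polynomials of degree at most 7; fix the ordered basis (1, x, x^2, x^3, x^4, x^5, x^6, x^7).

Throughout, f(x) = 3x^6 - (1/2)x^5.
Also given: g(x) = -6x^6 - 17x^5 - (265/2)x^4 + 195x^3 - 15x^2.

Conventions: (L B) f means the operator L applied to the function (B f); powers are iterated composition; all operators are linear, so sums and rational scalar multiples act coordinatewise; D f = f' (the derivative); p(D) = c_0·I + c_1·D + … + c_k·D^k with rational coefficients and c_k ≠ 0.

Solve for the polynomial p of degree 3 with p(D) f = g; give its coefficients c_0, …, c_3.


c_0 = -2, c_1 = -1, c_2 = -3/2, c_3 = 1/2

D^0 f = 3x^6 - (1/2)x^5
D^1 f = 18x^5 - (5/2)x^4
D^2 f = 90x^4 - 10x^3
D^3 f = 360x^3 - 30x^2
matching coefficients of g against c_0 f + c_1 Df + … from the top degree down determines the c_i
solution: c_0 = -2, c_1 = -1, c_2 = -3/2, c_3 = 1/2


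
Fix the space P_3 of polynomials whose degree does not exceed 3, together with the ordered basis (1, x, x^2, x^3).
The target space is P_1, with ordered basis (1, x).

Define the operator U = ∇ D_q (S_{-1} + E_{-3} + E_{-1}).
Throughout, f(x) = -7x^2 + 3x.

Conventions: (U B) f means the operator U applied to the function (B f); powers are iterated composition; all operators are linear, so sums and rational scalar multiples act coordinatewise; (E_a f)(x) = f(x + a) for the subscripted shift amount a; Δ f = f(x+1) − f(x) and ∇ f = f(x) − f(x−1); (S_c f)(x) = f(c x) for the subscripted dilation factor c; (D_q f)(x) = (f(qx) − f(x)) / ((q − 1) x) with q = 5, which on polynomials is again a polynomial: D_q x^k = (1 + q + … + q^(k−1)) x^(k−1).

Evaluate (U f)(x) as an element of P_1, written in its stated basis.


the image equals g(x) = -126

S_{-1} f = -7x^2 - 3x
E_{-3} f = -7x^2 + 45x - 72
E_{-1} f = -7x^2 + 17x - 10
(S_{-1} + E_{-3} + E_{-1}) f = -21x^2 + 59x - 82
D_q (S_{-1} + E_{-3} + E_{-1}) f = -126x + 59
∇ D_q (S_{-1} + E_{-3} + E_{-1}) f = -126


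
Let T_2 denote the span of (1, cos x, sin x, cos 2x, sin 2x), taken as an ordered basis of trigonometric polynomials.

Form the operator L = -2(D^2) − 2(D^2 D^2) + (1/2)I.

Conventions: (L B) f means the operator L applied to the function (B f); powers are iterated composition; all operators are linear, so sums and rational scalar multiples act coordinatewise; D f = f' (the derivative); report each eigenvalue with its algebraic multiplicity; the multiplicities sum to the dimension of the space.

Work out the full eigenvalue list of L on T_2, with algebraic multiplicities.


image of 1: 1/2
image of cos x: (1/2)cos x
image of sin x: (1/2)sin x
image of cos 2x: -(47/2)cos 2x
image of sin 2x: -(47/2)sin 2x
the matrix is diagonal; its diagonal is (1/2, 1/2, 1/2, -47/2, -47/2)
for a triangular matrix the eigenvalues are the diagonal entries, with algebraic multiplicity their repetition count

λ = -47/2 (multiplicity 2), λ = 1/2 (multiplicity 3)


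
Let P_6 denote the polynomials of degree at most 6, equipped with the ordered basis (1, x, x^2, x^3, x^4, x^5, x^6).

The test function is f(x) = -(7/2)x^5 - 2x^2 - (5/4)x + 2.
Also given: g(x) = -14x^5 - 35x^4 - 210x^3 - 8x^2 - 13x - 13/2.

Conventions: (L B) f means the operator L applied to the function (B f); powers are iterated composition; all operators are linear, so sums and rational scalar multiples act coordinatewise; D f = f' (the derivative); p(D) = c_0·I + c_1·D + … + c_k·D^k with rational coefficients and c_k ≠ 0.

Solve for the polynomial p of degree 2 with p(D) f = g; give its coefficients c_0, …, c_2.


D^0 f = -(7/2)x^5 - 2x^2 - (5/4)x + 2
D^1 f = -(35/2)x^4 - 4x - 5/4
D^2 f = -70x^3 - 4
matching coefficients of g against c_0 f + c_1 Df + … from the top degree down determines the c_i
solution: c_0 = 4, c_1 = 2, c_2 = 3

c_0 = 4, c_1 = 2, c_2 = 3


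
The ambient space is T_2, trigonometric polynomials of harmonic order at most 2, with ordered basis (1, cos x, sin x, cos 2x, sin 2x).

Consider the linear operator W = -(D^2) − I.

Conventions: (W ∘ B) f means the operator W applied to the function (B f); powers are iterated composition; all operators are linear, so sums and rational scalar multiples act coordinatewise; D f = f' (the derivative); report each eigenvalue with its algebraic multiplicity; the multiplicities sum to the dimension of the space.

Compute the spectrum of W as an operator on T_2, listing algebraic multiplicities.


image of 1: -1
image of cos x: 0
image of sin x: 0
image of cos 2x: 3cos 2x
image of sin 2x: 3sin 2x
the matrix is diagonal; its diagonal is (-1, 0, 0, 3, 3)
for a triangular matrix the eigenvalues are the diagonal entries, with algebraic multiplicity their repetition count

λ = -1 (multiplicity 1), λ = 0 (multiplicity 2), λ = 3 (multiplicity 2)
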